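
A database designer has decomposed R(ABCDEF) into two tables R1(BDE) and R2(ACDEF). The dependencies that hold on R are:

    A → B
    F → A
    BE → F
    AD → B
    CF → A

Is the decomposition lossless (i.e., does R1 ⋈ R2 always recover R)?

No

Common attributes: R1 ∩ R2 = {DE}.
No dependency enlarges {DE}, so (DE)⁺ = {DE}.
The closure contains neither all of R1 = {BDE} nor all of R2 = {ACDEF}, so the common attributes are not a superkey of either fragment. The join is lossy.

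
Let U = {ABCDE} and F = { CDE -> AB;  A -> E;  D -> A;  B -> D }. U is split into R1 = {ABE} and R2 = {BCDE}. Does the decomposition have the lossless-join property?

Yes

Common attributes: R1 ∩ R2 = {BE}.
Closure of {BE}: B → D applies, adding D; D → A applies, adding A. So (BE)⁺ = {ABDE}.
This closure contains every attribute of R1, so R1 ∩ R2 → R1. The join is lossless.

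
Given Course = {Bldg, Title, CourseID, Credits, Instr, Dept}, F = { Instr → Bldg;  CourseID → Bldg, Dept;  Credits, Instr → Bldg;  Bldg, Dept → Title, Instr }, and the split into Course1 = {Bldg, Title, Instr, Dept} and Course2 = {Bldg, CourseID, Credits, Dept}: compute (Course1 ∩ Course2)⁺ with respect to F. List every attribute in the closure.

Course1 ∩ Course2 = {Bldg, Dept}.
Bldg, Dept → Title, Instr applies, adding Title, Instr
Closure: {Bldg, Title, Instr, Dept}.

Bldg, Title, Instr, Dept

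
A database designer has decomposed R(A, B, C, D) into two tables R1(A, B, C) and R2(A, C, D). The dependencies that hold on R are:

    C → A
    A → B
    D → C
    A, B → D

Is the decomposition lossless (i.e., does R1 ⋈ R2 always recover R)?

Common attributes: R1 ∩ R2 = {A, C}.
Closure of {A, C}: A → B applies, adding B; A, B → D applies, adding D. So (A, C)⁺ = {A, B, C, D}.
This closure contains every attribute of R1, so R1 ∩ R2 → R1. The join is lossless.

Yes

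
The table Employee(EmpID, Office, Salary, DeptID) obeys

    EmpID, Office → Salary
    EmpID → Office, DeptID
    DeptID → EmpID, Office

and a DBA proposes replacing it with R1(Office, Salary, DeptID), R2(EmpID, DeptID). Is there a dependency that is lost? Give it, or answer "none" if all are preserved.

none

EmpID, Office → Salary: restricted closure across fragments reaches Salary.
EmpID → Office, DeptID: restricted closure across fragments reaches Office, DeptID.
DeptID → EmpID, Office: restricted closure across fragments reaches EmpID, Office.
Every dependency is enforceable on the fragments, so the decomposition is dependency-preserving.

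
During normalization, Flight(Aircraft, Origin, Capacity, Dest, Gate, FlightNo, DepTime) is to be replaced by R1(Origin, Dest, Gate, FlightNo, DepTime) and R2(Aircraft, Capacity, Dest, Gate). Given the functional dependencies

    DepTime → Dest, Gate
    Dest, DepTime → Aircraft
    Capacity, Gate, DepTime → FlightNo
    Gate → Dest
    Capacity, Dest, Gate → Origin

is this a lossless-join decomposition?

No

Common attributes: R1 ∩ R2 = {Dest, Gate}.
No dependency enlarges {Dest, Gate}, so (Dest, Gate)⁺ = {Dest, Gate}.
The closure contains neither all of R1 = {Origin, Dest, Gate, FlightNo, DepTime} nor all of R2 = {Aircraft, Capacity, Dest, Gate}, so the common attributes are not a superkey of either fragment. The join is lossy.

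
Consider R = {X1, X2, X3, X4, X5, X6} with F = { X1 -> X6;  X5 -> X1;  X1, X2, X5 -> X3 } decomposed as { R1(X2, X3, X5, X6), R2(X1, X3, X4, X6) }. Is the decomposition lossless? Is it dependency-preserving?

lossy and not dependency-preserving

Lossless test: (X3, X6)⁺ = {X3, X6}, which is a superkey of neither fragment — lossy.
Dependency preservation: the restricted closure of {X5} across the fragments never reaches {X1}, so X5 → X1 cannot be enforced without a join — not preserved.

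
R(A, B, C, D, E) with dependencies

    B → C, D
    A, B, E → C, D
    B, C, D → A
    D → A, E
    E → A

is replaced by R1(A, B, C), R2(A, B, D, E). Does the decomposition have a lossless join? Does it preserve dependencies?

Lossless test: (A, B)⁺ = {A, B, C, D, E}, which contains all of one fragment — lossless.
Dependency preservation: B → C, D; A, B, E → C, D; B, C, D → A are not contained in any single fragment, but the restricted closure of each left-hand side across the fragments still reaches the right-hand side; the remaining FDs each lie inside some fragment. All dependencies are preserved.

lossless and dependency-preserving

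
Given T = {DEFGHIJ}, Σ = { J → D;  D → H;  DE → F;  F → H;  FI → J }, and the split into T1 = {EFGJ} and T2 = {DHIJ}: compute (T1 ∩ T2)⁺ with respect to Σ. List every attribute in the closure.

DHJ

T1 ∩ T2 = {J}.
J → D applies, adding D
D → H applies, adding H
Closure: {DHJ}.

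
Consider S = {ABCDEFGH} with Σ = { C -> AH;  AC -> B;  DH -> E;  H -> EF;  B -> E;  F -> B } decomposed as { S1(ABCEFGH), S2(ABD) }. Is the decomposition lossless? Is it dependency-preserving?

lossy but dependency-preserving

Lossless test: (AB)⁺ = {ABE}, which is a superkey of neither fragment — lossy.
Dependency preservation: DH → E is not contained in any single fragment, but the restricted closure of its left-hand side across the fragments still reaches the right-hand side; the remaining FDs each lie inside some fragment. All dependencies are preserved.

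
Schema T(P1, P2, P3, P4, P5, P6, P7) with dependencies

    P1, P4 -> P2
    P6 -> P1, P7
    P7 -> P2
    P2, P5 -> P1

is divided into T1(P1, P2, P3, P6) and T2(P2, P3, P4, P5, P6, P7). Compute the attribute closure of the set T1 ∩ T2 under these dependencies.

T1 ∩ T2 = {P2, P3, P6}.
P6 → P1, P7 applies, adding P1, P7
Closure: {P1, P2, P3, P6, P7}.

P1, P2, P3, P6, P7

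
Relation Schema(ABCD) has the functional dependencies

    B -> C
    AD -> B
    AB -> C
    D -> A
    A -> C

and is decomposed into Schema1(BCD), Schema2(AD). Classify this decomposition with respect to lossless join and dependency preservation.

Lossless test: (D)⁺ = {ABCD}, which contains all of one fragment — lossless.
Dependency preservation: the restricted closure of {A} across the fragments never reaches {C}, so A → C cannot be enforced without a join — not preserved.

lossless but not dependency-preserving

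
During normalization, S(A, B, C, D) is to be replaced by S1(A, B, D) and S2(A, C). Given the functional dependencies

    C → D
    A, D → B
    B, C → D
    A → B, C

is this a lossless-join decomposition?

Common attributes: S1 ∩ S2 = {A}.
Closure of {A}: A → B, C applies, adding B, C; C → D applies, adding D. So (A)⁺ = {A, B, C, D}.
This closure contains every attribute of S1, so S1 ∩ S2 → S1. The join is lossless.

Yes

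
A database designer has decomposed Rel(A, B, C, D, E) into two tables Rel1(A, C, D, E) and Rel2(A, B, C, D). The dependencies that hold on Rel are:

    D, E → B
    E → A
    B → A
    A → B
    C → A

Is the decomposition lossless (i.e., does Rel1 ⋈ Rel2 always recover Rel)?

Common attributes: Rel1 ∩ Rel2 = {A, C, D}.
Closure of {A, C, D}: A → B applies, adding B. So (A, C, D)⁺ = {A, B, C, D}.
This closure contains every attribute of Rel2, so Rel1 ∩ Rel2 → Rel2. The join is lossless.

Yes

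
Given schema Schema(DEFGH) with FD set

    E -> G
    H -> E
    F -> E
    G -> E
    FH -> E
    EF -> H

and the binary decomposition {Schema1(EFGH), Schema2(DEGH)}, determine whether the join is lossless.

Common attributes: Schema1 ∩ Schema2 = {EGH}.
No dependency enlarges {EGH}, so (EGH)⁺ = {EGH}.
The closure contains neither all of Schema1 = {EFGH} nor all of Schema2 = {DEGH}, so the common attributes are not a superkey of either fragment. The join is lossy.

No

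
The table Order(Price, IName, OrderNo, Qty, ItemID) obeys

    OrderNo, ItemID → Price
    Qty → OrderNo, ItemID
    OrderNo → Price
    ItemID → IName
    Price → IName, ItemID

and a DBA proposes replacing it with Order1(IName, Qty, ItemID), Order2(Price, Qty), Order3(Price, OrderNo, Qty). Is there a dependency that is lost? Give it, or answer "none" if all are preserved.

Check Price → IName, ItemID: no single fragment contains all of {Price, IName, ItemID}, and the restricted closure of {Price} across the fragments never reaches {IName, ItemID}.
OrderNo, ItemID → Price is preserved.
Qty → OrderNo, ItemID is preserved.
OrderNo → Price is preserved.
ItemID → IName is preserved.

Price → IName, ItemID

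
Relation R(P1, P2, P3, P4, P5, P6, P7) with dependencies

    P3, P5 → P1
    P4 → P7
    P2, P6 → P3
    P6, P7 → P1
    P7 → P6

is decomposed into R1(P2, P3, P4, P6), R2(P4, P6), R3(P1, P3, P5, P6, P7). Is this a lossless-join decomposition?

Chase test. Columns are P1, P2, P3, P4, P5, P6, P7; row i has aⱼ where attribute j ∈ Ri, else bᵢⱼ.
Initial tableau (one row per fragment):
  row 1: b11 a2 a3 a4 b15 a6 b17
  row 2: b21 b22 b23 a4 b25 a6 b27
  row 3: a1 b32 a3 b34 a5 a6 a7
Rows 1 and 2 agree on P4; apply P4→P7 and equate their P7 entries.
Rows 1 and 2 agree on P6, P7; apply P6, P7→P1 and equate their P1 entries.
No row becomes fully distinguished — the join is lossy.

No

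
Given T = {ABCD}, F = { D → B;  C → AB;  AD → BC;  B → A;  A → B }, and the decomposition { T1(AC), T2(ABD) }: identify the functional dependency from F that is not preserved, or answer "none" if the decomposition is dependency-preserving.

Check AD → BC: no single fragment contains all of {ABCD}, and the restricted closure of {AD} across the fragments never reaches {BC}.
D → B is preserved.
C → AB is preserved.
B → A is preserved.
A → B is preserved.

AD → BC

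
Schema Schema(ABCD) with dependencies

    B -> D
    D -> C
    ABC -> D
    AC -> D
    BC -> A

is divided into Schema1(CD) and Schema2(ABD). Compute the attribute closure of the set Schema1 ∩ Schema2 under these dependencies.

Schema1 ∩ Schema2 = {D}.
D → C applies, adding C
Closure: {CD}.

CD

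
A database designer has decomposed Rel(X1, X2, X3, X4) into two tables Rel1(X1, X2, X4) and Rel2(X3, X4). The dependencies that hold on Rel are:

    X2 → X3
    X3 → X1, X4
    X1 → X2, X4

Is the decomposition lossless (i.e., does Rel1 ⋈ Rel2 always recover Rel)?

Common attributes: Rel1 ∩ Rel2 = {X4}.
No dependency enlarges {X4}, so (X4)⁺ = {X4}.
The closure contains neither all of Rel1 = {X1, X2, X4} nor all of Rel2 = {X3, X4}, so the common attributes are not a superkey of either fragment. The join is lossy.

No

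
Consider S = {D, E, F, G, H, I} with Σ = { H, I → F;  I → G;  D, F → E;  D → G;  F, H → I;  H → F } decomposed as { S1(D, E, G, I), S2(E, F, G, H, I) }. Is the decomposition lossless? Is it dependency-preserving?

Lossless test: (E, G, I)⁺ = {E, G, I}, which is a superkey of neither fragment — lossy.
Dependency preservation: the restricted closure of {D, F} across the fragments never reaches {E}, so D, F → E cannot be enforced without a join — not preserved.

lossy and not dependency-preserving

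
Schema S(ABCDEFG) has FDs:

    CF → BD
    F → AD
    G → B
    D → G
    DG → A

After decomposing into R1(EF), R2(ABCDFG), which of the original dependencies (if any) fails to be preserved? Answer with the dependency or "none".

CF → BD lies within R2.
F → AD lies within R2.
G → B lies within R2.
D → G lies within R2.
DG → A lies within R2.
Every dependency is enforceable on the fragments, so the decomposition is dependency-preserving.

none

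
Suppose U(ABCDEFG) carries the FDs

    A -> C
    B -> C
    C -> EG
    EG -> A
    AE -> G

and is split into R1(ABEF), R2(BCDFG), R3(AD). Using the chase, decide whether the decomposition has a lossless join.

Chase test. Columns are ABCDEFG; row i has aⱼ where attribute j ∈ Ri, else bᵢⱼ.
Initial tableau (one row per fragment):
  row 1: a1 a2 b13 b14 a5 a6 b17
  row 2: b21 a2 a3 a4 b25 a6 a7
  row 3: a1 b32 b33 a4 b35 b36 b37
Rows 1 and 3 agree on A; apply A→C and equate their C entries.
Rows 1 and 2 agree on B; apply B→C and equate their C entries.
Rows 1 and 2 agree on C; apply C→EG and equate their EG entries.
Rows 1 and 3 agree on C; apply C→EG and equate their EG entries.
Rows 1 and 2 agree on EG; apply EG→A and equate their A entries.
Row 2 is now all distinguished symbols — the join is lossless.

Yes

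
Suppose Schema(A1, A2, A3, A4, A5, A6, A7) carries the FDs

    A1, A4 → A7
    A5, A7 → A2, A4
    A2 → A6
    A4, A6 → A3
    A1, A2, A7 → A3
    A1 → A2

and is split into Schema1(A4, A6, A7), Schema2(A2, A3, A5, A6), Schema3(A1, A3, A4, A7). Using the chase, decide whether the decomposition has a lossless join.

No

Chase test. Columns are A1, A2, A3, A4, A5, A6, A7; row i has aⱼ where attribute j ∈ Schemai, else bᵢⱼ.
Initial tableau (one row per fragment):
  row 1: b11 b12 b13 a4 b15 a6 a7
  row 2: b21 a2 a3 b24 a5 a6 b27
  row 3: a1 b32 a3 a4 b35 b36 a7
No row becomes fully distinguished — the join is lossy.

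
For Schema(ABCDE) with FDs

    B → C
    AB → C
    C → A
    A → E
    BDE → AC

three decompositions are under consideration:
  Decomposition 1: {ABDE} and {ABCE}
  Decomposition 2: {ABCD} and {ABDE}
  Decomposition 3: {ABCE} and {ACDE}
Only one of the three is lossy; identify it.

Decomposition 3

Decomposition 1: common = {ABE}, closure = {ABCE} → lossless.
Decomposition 2: common = {ABD}, closure = {ABCDE} → lossless.
Decomposition 3: common = {ACE}, closure = {ACE} → lossy.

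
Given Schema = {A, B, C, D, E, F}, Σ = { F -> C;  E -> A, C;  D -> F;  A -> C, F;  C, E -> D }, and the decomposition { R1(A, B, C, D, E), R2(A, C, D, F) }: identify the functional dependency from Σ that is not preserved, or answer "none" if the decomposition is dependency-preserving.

none

F → C lies within R2.
E → A, C lies within R1.
D → F lies within R2.
A → C, F lies within R2.
C, E → D lies within R1.
Every dependency is enforceable on the fragments, so the decomposition is dependency-preserving.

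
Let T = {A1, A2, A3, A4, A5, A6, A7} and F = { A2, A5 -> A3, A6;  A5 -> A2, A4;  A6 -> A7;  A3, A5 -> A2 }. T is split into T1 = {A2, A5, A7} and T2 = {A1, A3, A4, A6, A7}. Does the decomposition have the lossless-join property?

Common attributes: T1 ∩ T2 = {A7}.
No dependency enlarges {A7}, so (A7)⁺ = {A7}.
The closure contains neither all of T1 = {A2, A5, A7} nor all of T2 = {A1, A3, A4, A6, A7}, so the common attributes are not a superkey of either fragment. The join is lossy.

No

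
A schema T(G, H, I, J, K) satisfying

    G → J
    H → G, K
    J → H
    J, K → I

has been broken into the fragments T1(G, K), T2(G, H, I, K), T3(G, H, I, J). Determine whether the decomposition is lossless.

Yes

Chase test. Columns are G, H, I, J, K; row i has aⱼ where attribute j ∈ Ti, else bᵢⱼ.
Initial tableau (one row per fragment):
  row 1: a1 b12 b13 b14 a5
  row 2: a1 a2 a3 b24 a5
  row 3: a1 a2 a3 a4 b35
Rows 1 and 2 agree on G; apply G→J and equate their J entries.
Rows 1 and 3 agree on G; apply G→J and equate their J entries.
Rows 2 and 3 agree on H; apply H→G, K and equate their G, K entries.
Rows 1 and 2 agree on J; apply J→H and equate their H entries.
Rows 1 and 2 agree on J, K; apply J, K→I and equate their I entries.
Row 1 is now all distinguished symbols — the join is lossless.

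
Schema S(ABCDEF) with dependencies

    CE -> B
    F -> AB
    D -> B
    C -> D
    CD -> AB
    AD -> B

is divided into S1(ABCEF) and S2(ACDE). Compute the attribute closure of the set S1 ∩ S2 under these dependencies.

ABCDE

S1 ∩ S2 = {ACE}.
CE → B applies, adding B
C → D applies, adding D
Closure: {ABCDE}.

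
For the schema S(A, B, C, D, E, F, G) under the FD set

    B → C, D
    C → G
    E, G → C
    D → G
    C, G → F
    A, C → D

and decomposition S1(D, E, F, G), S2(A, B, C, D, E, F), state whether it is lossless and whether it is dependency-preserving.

lossless but not dependency-preserving

Lossless test: (D, E, F)⁺ = {C, D, E, F, G}, which contains all of one fragment — lossless.
Dependency preservation: the restricted closure of {C} across the fragments never reaches {G}, so C → G cannot be enforced without a join — not preserved.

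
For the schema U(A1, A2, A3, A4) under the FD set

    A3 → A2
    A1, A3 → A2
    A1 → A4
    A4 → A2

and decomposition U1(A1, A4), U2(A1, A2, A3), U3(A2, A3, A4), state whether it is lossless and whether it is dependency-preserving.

lossless and dependency-preserving

Lossless test (chase): Rows 1 and 2 agree on A1; apply A1→A4 and equate their A4 entries. Rows 1 and 2 agree on A4; apply A4→A2 and equate their A2 entries. Row 2 is now all distinguished symbols — the join is lossless.
Dependency preservation: every FD's attributes lie within a single fragment, so each can be enforced locally — preserved.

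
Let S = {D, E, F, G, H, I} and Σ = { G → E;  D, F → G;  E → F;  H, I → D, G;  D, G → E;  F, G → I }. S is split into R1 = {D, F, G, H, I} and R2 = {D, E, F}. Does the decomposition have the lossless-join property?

Yes

Common attributes: R1 ∩ R2 = {D, F}.
Closure of {D, F}: D, F → G applies, adding G; D, G → E applies, adding E; F, G → I applies, adding I. So (D, F)⁺ = {D, E, F, G, I}.
This closure contains every attribute of R2, so R1 ∩ R2 → R2. The join is lossless.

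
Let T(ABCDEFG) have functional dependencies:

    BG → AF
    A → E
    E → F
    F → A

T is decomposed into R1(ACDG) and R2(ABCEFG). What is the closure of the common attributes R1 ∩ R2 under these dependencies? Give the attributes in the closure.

ACEFG

R1 ∩ R2 = {ACG}.
A → E applies, adding E
E → F applies, adding F
Closure: {ACEFG}.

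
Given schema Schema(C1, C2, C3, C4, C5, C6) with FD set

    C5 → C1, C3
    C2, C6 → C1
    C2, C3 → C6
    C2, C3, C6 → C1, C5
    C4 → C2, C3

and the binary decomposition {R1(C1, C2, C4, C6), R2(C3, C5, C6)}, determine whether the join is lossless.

Common attributes: R1 ∩ R2 = {C6}.
No dependency enlarges {C6}, so (C6)⁺ = {C6}.
The closure contains neither all of R1 = {C1, C2, C4, C6} nor all of R2 = {C3, C5, C6}, so the common attributes are not a superkey of either fragment. The join is lossy.

No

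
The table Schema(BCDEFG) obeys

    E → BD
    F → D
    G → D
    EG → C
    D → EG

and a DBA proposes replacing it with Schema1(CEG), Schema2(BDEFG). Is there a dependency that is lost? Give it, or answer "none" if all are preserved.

E → BD lies within Schema2.
F → D lies within Schema2.
G → D lies within Schema2.
EG → C lies within Schema1.
D → EG lies within Schema2.
Every dependency is enforceable on the fragments, so the decomposition is dependency-preserving.

none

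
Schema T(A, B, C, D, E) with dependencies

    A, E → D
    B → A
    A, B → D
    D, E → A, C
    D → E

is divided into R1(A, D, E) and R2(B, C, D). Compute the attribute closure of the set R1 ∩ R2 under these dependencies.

A, C, D, E

R1 ∩ R2 = {D}.
D → E applies, adding E
D, E → A, C applies, adding A, C
Closure: {A, C, D, E}.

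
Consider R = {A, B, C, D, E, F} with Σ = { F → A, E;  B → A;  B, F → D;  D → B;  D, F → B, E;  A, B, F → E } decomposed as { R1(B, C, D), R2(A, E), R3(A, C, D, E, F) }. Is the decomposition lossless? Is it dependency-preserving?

Lossless test (chase): Rows 1 and 3 agree on D; apply D→B and equate their B entries. Rows 1 and 3 agree on B; apply B→A and equate their A entries. Row 3 is now all distinguished symbols — the join is lossless.
Dependency preservation: the restricted closure of {B} across the fragments never reaches {A}, so B → A cannot be enforced without a join — not preserved.

lossless but not dependency-preserving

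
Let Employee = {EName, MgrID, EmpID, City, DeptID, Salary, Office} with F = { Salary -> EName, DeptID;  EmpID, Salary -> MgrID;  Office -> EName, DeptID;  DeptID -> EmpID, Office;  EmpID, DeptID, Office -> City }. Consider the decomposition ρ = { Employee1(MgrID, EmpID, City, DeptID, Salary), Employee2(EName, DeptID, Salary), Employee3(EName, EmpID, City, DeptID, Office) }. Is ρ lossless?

Yes

Chase test. Columns are EName, MgrID, EmpID, City, DeptID, Salary, Office; row i has aⱼ where attribute j ∈ Employeei, else bᵢⱼ.
Initial tableau (one row per fragment):
  row 1: b11 a2 a3 a4 a5 a6 b17
  row 2: a1 b22 b23 b24 a5 a6 b27
  row 3: a1 b32 a3 a4 a5 b36 a7
Rows 1 and 2 agree on Salary; apply Salary→EName, DeptID and equate their EName, DeptID entries.
Rows 1 and 2 agree on DeptID; apply DeptID→EmpID, Office and equate their EmpID, Office entries.
Rows 1 and 3 agree on DeptID; apply DeptID→EmpID, Office and equate their EmpID, Office entries.
Rows 1 and 2 agree on EmpID, DeptID, Office; apply EmpID, DeptID, Office→City and equate their City entries.
Rows 1 and 2 agree on EmpID, Salary; apply EmpID, Salary→MgrID and equate their MgrID entries.
Row 1 is now all distinguished symbols — the join is lossless.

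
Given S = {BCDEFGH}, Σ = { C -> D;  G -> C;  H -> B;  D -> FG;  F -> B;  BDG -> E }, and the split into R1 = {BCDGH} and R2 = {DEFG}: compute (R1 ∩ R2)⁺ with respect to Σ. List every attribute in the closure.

R1 ∩ R2 = {DG}.
G → C applies, adding C
D → FG applies, adding F
F → B applies, adding B
BDG → E applies, adding E
Closure: {BCDEFG}.

BCDEFG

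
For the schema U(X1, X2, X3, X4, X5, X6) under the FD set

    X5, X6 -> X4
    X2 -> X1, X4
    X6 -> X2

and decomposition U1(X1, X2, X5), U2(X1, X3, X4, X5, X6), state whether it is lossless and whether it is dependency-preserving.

Lossless test: (X1, X5)⁺ = {X1, X5}, which is a superkey of neither fragment — lossy.
Dependency preservation: the restricted closure of {X2} across the fragments never reaches {X1, X4}, so X2 → X1, X4 cannot be enforced without a join — not preserved.

lossy and not dependency-preserving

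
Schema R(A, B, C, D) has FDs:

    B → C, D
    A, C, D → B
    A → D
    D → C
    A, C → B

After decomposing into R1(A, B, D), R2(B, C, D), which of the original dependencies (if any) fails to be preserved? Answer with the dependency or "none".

B → C, D lies within R2.
A, C, D → B: restricted closure across fragments reaches B.
A → D lies within R1.
D → C lies within R2.
A, C → B: restricted closure across fragments reaches B.
Every dependency is enforceable on the fragments, so the decomposition is dependency-preserving.

none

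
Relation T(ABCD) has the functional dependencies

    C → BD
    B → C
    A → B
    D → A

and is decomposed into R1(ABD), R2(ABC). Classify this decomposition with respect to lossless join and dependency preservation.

Lossless test: (AB)⁺ = {ABCD}, which contains all of one fragment — lossless.
Dependency preservation: C → BD is not contained in any single fragment, but the restricted closure of its left-hand side across the fragments still reaches the right-hand side; the remaining FDs each lie inside some fragment. All dependencies are preserved.

lossless and dependency-preserving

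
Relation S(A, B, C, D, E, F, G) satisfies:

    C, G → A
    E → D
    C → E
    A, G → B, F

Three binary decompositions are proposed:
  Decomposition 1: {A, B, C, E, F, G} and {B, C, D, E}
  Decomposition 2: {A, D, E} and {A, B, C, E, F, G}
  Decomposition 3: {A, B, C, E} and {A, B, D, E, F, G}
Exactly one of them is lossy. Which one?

Decomposition 3

Decomposition 1: common = {B, C, E}, closure = {B, C, D, E} → lossless.
Decomposition 2: common = {A, E}, closure = {A, D, E} → lossless.
Decomposition 3: common = {A, B, E}, closure = {A, B, D, E} → lossy.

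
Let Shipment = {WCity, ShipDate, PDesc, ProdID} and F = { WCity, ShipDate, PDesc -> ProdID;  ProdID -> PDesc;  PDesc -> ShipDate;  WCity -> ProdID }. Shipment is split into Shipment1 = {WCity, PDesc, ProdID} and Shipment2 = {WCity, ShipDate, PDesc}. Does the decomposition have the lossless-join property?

Yes

Common attributes: Shipment1 ∩ Shipment2 = {WCity, PDesc}.
Closure of {WCity, PDesc}: PDesc → ShipDate applies, adding ShipDate; WCity → ProdID applies, adding ProdID. So (WCity, PDesc)⁺ = {WCity, ShipDate, PDesc, ProdID}.
This closure contains every attribute of Shipment1, so Shipment1 ∩ Shipment2 → Shipment1. The join is lossless.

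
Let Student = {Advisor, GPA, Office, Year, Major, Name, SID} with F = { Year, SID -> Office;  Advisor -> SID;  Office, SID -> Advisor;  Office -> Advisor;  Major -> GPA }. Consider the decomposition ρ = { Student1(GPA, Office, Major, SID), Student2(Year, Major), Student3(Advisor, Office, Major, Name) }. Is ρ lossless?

Chase test. Columns are Advisor, GPA, Office, Year, Major, Name, SID; row i has aⱼ where attribute j ∈ Studenti, else bᵢⱼ.
Initial tableau (one row per fragment):
  row 1: b11 a2 a3 b14 a5 b16 a7
  row 2: b21 b22 b23 a4 a5 b26 b27
  row 3: a1 b32 a3 b34 a5 a6 b37
Rows 1 and 3 agree on Office; apply Office→Advisor and equate their Advisor entries.
Rows 1 and 2 agree on Major; apply Major→GPA and equate their GPA entries.
Rows 1 and 3 agree on Major; apply Major→GPA and equate their GPA entries.
Rows 1 and 3 agree on Advisor; apply Advisor→SID and equate their SID entries.
No row becomes fully distinguished — the join is lossy.

No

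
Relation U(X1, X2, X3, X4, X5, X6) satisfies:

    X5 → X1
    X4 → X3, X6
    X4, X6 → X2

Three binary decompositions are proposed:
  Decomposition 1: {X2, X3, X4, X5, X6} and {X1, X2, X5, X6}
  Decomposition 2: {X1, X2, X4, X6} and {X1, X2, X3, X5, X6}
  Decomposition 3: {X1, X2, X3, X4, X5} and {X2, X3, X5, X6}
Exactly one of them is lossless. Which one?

Decomposition 1: common = {X2, X5, X6}, closure = {X1, X2, X5, X6} → lossless.
Decomposition 2: common = {X1, X2, X6}, closure = {X1, X2, X6} → lossy.
Decomposition 3: common = {X2, X3, X5}, closure = {X1, X2, X3, X5} → lossy.

Decomposition 1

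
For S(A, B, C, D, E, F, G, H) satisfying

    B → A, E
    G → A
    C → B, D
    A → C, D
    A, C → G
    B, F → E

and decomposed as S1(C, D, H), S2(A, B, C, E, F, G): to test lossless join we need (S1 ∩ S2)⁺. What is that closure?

A, B, C, D, E, G

S1 ∩ S2 = {C}.
C → B, D applies, adding B, D
B → A, E applies, adding A, E
A, C → G applies, adding G
Closure: {A, B, C, D, E, G}.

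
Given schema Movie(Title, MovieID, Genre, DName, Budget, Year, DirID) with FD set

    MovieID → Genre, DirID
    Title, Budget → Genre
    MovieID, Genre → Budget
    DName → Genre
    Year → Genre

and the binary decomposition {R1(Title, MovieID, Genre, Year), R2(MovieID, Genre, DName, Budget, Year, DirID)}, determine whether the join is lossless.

Common attributes: R1 ∩ R2 = {MovieID, Genre, Year}.
Closure of {MovieID, Genre, Year}: MovieID → Genre, DirID applies, adding DirID; MovieID, Genre → Budget applies, adding Budget. So (MovieID, Genre, Year)⁺ = {MovieID, Genre, Budget, Year, DirID}.
The closure contains neither all of R1 = {Title, MovieID, Genre, Year} nor all of R2 = {MovieID, Genre, DName, Budget, Year, DirID}, so the common attributes are not a superkey of either fragment. The join is lossy.

No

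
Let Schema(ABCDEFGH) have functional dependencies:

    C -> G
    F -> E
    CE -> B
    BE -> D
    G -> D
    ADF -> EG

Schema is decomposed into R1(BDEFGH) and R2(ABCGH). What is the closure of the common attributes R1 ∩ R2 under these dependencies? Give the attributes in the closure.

BDGH

R1 ∩ R2 = {BGH}.
G → D applies, adding D
Closure: {BDGH}.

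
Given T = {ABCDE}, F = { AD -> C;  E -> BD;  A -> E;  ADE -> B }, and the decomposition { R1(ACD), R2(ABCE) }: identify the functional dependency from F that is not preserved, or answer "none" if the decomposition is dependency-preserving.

E -> BD

Check E → BD: no single fragment contains all of {BDE}, and the restricted closure of {E} across the fragments never reaches {BD}.
AD → C is preserved.
A → E is preserved.
ADE → B is preserved.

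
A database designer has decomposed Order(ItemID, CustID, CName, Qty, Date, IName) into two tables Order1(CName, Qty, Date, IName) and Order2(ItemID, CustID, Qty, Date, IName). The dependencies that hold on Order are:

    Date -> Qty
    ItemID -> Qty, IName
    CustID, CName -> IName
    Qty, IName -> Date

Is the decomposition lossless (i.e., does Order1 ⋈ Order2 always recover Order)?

No

Common attributes: Order1 ∩ Order2 = {Qty, Date, IName}.
No dependency enlarges {Qty, Date, IName}, so (Qty, Date, IName)⁺ = {Qty, Date, IName}.
The closure contains neither all of Order1 = {CName, Qty, Date, IName} nor all of Order2 = {ItemID, CustID, Qty, Date, IName}, so the common attributes are not a superkey of either fragment. The join is lossy.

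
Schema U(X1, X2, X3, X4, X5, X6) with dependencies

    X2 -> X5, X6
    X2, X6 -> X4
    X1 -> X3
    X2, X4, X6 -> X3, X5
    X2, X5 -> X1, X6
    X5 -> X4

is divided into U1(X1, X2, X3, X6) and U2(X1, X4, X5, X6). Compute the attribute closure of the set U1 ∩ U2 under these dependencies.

U1 ∩ U2 = {X1, X6}.
X1 → X3 applies, adding X3
Closure: {X1, X3, X6}.

X1, X3, X6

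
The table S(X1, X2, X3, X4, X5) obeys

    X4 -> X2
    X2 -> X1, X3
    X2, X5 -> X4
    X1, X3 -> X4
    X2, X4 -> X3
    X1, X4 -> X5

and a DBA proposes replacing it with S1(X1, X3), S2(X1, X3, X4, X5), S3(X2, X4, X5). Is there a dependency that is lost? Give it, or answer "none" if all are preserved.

X4 → X2 lies within S3.
X2 → X1, X3: restricted closure across fragments reaches X1, X3.
X2, X5 → X4 lies within S3.
X1, X3 → X4 lies within S2.
X2, X4 → X3: restricted closure across fragments reaches X3.
X1, X4 → X5 lies within S2.
Every dependency is enforceable on the fragments, so the decomposition is dependency-preserving.

none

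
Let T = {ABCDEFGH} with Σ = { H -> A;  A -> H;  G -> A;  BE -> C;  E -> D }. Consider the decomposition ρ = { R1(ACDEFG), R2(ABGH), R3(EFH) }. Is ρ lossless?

No

Chase test. Columns are ABCDEFGH; row i has aⱼ where attribute j ∈ Ri, else bᵢⱼ.
Initial tableau (one row per fragment):
  row 1: a1 b12 a3 a4 a5 a6 a7 b18
  row 2: a1 a2 b23 b24 b25 b26 a7 a8
  row 3: b31 b32 b33 b34 a5 a6 b37 a8
Rows 2 and 3 agree on H; apply H→A and equate their A entries.
Rows 1 and 2 agree on A; apply A→H and equate their H entries.
Rows 1 and 3 agree on E; apply E→D and equate their D entries.
No row becomes fully distinguished — the join is lossy.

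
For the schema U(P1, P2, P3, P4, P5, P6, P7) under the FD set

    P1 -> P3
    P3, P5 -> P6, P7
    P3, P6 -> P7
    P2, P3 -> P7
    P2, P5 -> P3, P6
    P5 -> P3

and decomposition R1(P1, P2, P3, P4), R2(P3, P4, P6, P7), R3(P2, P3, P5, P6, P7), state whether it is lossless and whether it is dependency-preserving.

Lossless test (chase): Rows 1 and 3 agree on P2, P3; apply P2, P3→P7 and equate their P7 entries. No row becomes fully distinguished — the join is lossy.
Dependency preservation: every FD's attributes lie within a single fragment, so each can be enforced locally — preserved.

lossy but dependency-preserving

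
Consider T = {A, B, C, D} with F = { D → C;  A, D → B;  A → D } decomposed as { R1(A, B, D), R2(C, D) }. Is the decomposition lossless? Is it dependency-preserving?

Lossless test: (D)⁺ = {C, D}, which contains all of one fragment — lossless.
Dependency preservation: every FD's attributes lie within a single fragment, so each can be enforced locally — preserved.

lossless and dependency-preserving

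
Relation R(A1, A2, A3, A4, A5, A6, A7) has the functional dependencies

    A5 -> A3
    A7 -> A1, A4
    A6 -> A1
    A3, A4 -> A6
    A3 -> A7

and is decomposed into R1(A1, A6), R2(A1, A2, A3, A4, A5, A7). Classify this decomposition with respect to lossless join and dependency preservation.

Lossless test: (A1)⁺ = {A1}, which is a superkey of neither fragment — lossy.
Dependency preservation: the restricted closure of {A3, A4} across the fragments never reaches {A6}, so A3, A4 → A6 cannot be enforced without a join — not preserved.

lossy and not dependency-preserving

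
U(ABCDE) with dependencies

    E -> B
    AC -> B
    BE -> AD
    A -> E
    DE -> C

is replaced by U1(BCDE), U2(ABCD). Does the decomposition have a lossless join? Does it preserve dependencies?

Lossless test: (BCD)⁺ = {BCD}, which is a superkey of neither fragment — lossy.
Dependency preservation: the restricted closure of {BE} across the fragments never reaches {AD}, so BE → AD cannot be enforced without a join — not preserved.

lossy and not dependency-preserving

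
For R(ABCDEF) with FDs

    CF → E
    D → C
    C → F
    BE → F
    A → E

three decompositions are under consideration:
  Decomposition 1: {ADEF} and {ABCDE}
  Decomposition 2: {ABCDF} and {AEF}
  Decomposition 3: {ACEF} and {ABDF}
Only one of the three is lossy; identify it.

Decomposition 1: common = {ADE}, closure = {ACDEF} → lossless.
Decomposition 2: common = {AF}, closure = {AEF} → lossless.
Decomposition 3: common = {AF}, closure = {AEF} → lossy.

Decomposition 3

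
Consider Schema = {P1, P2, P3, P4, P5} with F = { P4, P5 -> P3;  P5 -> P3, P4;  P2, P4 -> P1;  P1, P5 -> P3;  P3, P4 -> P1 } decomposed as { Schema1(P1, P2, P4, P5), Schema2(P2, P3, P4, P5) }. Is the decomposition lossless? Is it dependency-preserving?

Lossless test: (P2, P4, P5)⁺ = {P1, P2, P3, P4, P5}, which contains all of one fragment — lossless.
Dependency preservation: the restricted closure of {P3, P4} across the fragments never reaches {P1}, so P3, P4 → P1 cannot be enforced without a join — not preserved.

lossless but not dependency-preserving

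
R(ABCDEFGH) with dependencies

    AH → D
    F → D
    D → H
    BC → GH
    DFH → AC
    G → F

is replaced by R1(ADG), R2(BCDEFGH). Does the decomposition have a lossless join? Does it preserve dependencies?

lossless but not dependency-preserving

Lossless test: (DG)⁺ = {ACDFGH}, which contains all of one fragment — lossless.
Dependency preservation: the restricted closure of {AH} across the fragments never reaches {D}, so AH → D cannot be enforced without a join — not preserved.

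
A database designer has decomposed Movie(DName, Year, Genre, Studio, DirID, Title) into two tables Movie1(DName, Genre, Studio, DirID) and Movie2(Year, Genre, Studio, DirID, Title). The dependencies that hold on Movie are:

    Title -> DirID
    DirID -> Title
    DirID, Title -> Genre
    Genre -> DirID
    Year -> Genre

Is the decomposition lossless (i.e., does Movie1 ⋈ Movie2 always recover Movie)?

No

Common attributes: Movie1 ∩ Movie2 = {Genre, Studio, DirID}.
Closure of {Genre, Studio, DirID}: DirID → Title applies, adding Title. So (Genre, Studio, DirID)⁺ = {Genre, Studio, DirID, Title}.
The closure contains neither all of Movie1 = {DName, Genre, Studio, DirID} nor all of Movie2 = {Year, Genre, Studio, DirID, Title}, so the common attributes are not a superkey of either fragment. The join is lossy.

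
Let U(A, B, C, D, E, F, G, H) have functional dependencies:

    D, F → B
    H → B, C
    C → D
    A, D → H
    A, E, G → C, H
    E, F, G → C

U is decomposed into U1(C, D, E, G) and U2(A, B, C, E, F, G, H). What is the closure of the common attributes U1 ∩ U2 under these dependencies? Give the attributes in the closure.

C, D, E, G

U1 ∩ U2 = {C, E, G}.
C → D applies, adding D
Closure: {C, D, E, G}.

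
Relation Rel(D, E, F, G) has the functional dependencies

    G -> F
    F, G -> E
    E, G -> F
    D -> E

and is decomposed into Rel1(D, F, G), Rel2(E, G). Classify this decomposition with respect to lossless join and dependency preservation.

Lossless test: (G)⁺ = {E, F, G}, which contains all of one fragment — lossless.
Dependency preservation: the restricted closure of {D} across the fragments never reaches {E}, so D → E cannot be enforced without a join — not preserved.

lossless but not dependency-preserving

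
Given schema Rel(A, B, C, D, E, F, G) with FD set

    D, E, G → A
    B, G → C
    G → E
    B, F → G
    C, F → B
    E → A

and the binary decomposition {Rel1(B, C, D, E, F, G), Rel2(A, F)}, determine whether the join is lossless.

No

Common attributes: Rel1 ∩ Rel2 = {F}.
No dependency enlarges {F}, so (F)⁺ = {F}.
The closure contains neither all of Rel1 = {B, C, D, E, F, G} nor all of Rel2 = {A, F}, so the common attributes are not a superkey of either fragment. The join is lossy.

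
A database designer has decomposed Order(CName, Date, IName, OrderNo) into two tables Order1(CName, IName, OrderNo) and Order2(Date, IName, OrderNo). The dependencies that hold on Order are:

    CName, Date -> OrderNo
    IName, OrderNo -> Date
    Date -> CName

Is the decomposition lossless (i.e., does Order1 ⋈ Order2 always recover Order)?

Common attributes: Order1 ∩ Order2 = {IName, OrderNo}.
Closure of {IName, OrderNo}: IName, OrderNo → Date applies, adding Date; Date → CName applies, adding CName. So (IName, OrderNo)⁺ = {CName, Date, IName, OrderNo}.
This closure contains every attribute of Order1, so Order1 ∩ Order2 → Order1. The join is lossless.

Yes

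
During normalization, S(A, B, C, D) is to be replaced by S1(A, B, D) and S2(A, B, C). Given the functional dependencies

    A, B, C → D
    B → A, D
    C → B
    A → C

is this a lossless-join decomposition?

Yes

Common attributes: S1 ∩ S2 = {A, B}.
Closure of {A, B}: B → A, D applies, adding D; A → C applies, adding C. So (A, B)⁺ = {A, B, C, D}.
This closure contains every attribute of S1, so S1 ∩ S2 → S1. The join is lossless.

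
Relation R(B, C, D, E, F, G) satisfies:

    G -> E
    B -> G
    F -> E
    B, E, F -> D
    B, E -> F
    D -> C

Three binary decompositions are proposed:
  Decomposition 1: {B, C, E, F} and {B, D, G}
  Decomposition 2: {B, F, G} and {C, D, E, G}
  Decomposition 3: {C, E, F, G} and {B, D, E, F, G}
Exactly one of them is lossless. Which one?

Decomposition 1: common = {B}, closure = {B, C, D, E, F, G} → lossless.
Decomposition 2: common = {G}, closure = {E, G} → lossy.
Decomposition 3: common = {E, F, G}, closure = {E, F, G} → lossy.

Decomposition 1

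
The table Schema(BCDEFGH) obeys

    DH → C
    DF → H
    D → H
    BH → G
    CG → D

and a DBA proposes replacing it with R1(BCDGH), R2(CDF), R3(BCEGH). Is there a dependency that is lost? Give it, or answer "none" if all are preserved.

DH → C lies within R1.
DF → H: restricted closure across fragments reaches H.
D → H lies within R1.
BH → G lies within R1.
CG → D lies within R1.
Every dependency is enforceable on the fragments, so the decomposition is dependency-preserving.

none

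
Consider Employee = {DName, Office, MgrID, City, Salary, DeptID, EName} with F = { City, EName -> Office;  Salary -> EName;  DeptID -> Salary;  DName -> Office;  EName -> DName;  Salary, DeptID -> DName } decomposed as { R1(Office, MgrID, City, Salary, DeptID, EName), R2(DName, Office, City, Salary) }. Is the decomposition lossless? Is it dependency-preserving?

lossless but not dependency-preserving

Lossless test: (Office, City, Salary)⁺ = {DName, Office, City, Salary, EName}, which contains all of one fragment — lossless.
Dependency preservation: the restricted closure of {EName} across the fragments never reaches {DName}, so EName → DName cannot be enforced without a join — not preserved.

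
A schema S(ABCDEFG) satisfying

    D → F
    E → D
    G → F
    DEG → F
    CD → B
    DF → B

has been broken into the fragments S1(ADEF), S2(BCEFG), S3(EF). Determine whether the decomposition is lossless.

Chase test. Columns are ABCDEFG; row i has aⱼ where attribute j ∈ Si, else bᵢⱼ.
Initial tableau (one row per fragment):
  row 1: a1 b12 b13 a4 a5 a6 b17
  row 2: b21 a2 a3 b24 a5 a6 a7
  row 3: b31 b32 b33 b34 a5 a6 b37
Rows 1 and 2 agree on E; apply E→D and equate their D entries.
Rows 1 and 3 agree on E; apply E→D and equate their D entries.
Rows 1 and 2 agree on DF; apply DF→B and equate their B entries.
Rows 1 and 3 agree on DF; apply DF→B and equate their B entries.
No row becomes fully distinguished — the join is lossy.

No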